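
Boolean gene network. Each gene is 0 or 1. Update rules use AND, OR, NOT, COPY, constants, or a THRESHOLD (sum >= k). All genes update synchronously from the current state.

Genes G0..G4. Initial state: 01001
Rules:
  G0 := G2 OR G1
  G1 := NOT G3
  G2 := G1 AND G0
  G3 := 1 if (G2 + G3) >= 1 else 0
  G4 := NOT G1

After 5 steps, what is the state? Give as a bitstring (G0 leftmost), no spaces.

Step 1: G0=G2|G1=0|1=1 G1=NOT G3=NOT 0=1 G2=G1&G0=1&0=0 G3=(0+0>=1)=0 G4=NOT G1=NOT 1=0 -> 11000
Step 2: G0=G2|G1=0|1=1 G1=NOT G3=NOT 0=1 G2=G1&G0=1&1=1 G3=(0+0>=1)=0 G4=NOT G1=NOT 1=0 -> 11100
Step 3: G0=G2|G1=1|1=1 G1=NOT G3=NOT 0=1 G2=G1&G0=1&1=1 G3=(1+0>=1)=1 G4=NOT G1=NOT 1=0 -> 11110
Step 4: G0=G2|G1=1|1=1 G1=NOT G3=NOT 1=0 G2=G1&G0=1&1=1 G3=(1+1>=1)=1 G4=NOT G1=NOT 1=0 -> 10110
Step 5: G0=G2|G1=1|0=1 G1=NOT G3=NOT 1=0 G2=G1&G0=0&1=0 G3=(1+1>=1)=1 G4=NOT G1=NOT 0=1 -> 10011

10011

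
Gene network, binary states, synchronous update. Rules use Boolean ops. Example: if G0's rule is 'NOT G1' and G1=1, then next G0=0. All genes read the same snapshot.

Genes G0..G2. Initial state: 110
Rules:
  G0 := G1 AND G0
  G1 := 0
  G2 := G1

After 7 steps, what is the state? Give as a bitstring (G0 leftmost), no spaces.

Step 1: G0=G1&G0=1&1=1 G1=0(const) G2=G1=1 -> 101
Step 2: G0=G1&G0=0&1=0 G1=0(const) G2=G1=0 -> 000
Step 3: G0=G1&G0=0&0=0 G1=0(const) G2=G1=0 -> 000
Step 4: G0=G1&G0=0&0=0 G1=0(const) G2=G1=0 -> 000
Step 5: G0=G1&G0=0&0=0 G1=0(const) G2=G1=0 -> 000
Step 6: G0=G1&G0=0&0=0 G1=0(const) G2=G1=0 -> 000
Step 7: G0=G1&G0=0&0=0 G1=0(const) G2=G1=0 -> 000

000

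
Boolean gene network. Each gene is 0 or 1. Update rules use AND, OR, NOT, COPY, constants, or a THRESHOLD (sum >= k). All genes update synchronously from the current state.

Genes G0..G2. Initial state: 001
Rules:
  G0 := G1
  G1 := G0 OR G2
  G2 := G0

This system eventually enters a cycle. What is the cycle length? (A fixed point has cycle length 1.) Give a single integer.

Step 0: 001
Step 1: G0=G1=0 G1=G0|G2=0|1=1 G2=G0=0 -> 010
Step 2: G0=G1=1 G1=G0|G2=0|0=0 G2=G0=0 -> 100
Step 3: G0=G1=0 G1=G0|G2=1|0=1 G2=G0=1 -> 011
Step 4: G0=G1=1 G1=G0|G2=0|1=1 G2=G0=0 -> 110
Step 5: G0=G1=1 G1=G0|G2=1|0=1 G2=G0=1 -> 111
Step 6: G0=G1=1 G1=G0|G2=1|1=1 G2=G0=1 -> 111
State from step 6 equals state from step 5 -> cycle length 1

Answer: 1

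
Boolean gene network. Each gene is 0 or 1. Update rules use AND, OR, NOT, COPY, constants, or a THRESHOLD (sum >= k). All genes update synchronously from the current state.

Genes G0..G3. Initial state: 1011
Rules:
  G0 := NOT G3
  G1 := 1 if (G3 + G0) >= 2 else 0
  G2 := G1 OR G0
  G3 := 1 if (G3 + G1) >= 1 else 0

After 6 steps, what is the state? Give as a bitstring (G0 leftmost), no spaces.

Step 1: G0=NOT G3=NOT 1=0 G1=(1+1>=2)=1 G2=G1|G0=0|1=1 G3=(1+0>=1)=1 -> 0111
Step 2: G0=NOT G3=NOT 1=0 G1=(1+0>=2)=0 G2=G1|G0=1|0=1 G3=(1+1>=1)=1 -> 0011
Step 3: G0=NOT G3=NOT 1=0 G1=(1+0>=2)=0 G2=G1|G0=0|0=0 G3=(1+0>=1)=1 -> 0001
Step 4: G0=NOT G3=NOT 1=0 G1=(1+0>=2)=0 G2=G1|G0=0|0=0 G3=(1+0>=1)=1 -> 0001
Step 5: G0=NOT G3=NOT 1=0 G1=(1+0>=2)=0 G2=G1|G0=0|0=0 G3=(1+0>=1)=1 -> 0001
Step 6: G0=NOT G3=NOT 1=0 G1=(1+0>=2)=0 G2=G1|G0=0|0=0 G3=(1+0>=1)=1 -> 0001

0001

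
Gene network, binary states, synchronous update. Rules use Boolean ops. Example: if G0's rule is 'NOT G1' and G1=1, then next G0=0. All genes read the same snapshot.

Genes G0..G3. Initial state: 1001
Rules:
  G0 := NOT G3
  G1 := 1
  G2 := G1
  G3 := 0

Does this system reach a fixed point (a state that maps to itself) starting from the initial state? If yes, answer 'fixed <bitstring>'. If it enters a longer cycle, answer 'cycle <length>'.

Answer: fixed 1110

Derivation:
Step 0: 1001
Step 1: G0=NOT G3=NOT 1=0 G1=1(const) G2=G1=0 G3=0(const) -> 0100
Step 2: G0=NOT G3=NOT 0=1 G1=1(const) G2=G1=1 G3=0(const) -> 1110
Step 3: G0=NOT G3=NOT 0=1 G1=1(const) G2=G1=1 G3=0(const) -> 1110
Fixed point reached at step 2: 1110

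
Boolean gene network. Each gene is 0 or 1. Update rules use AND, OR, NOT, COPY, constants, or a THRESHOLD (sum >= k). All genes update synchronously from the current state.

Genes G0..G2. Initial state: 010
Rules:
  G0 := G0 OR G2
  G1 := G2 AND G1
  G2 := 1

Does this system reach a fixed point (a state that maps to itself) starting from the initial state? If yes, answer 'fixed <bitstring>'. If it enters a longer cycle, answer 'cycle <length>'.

Answer: fixed 101

Derivation:
Step 0: 010
Step 1: G0=G0|G2=0|0=0 G1=G2&G1=0&1=0 G2=1(const) -> 001
Step 2: G0=G0|G2=0|1=1 G1=G2&G1=1&0=0 G2=1(const) -> 101
Step 3: G0=G0|G2=1|1=1 G1=G2&G1=1&0=0 G2=1(const) -> 101
Fixed point reached at step 2: 101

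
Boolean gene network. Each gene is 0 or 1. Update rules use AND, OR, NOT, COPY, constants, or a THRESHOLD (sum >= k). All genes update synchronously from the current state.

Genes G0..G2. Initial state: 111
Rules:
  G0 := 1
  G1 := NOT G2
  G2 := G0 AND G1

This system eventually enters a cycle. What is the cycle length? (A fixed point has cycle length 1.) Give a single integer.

Step 0: 111
Step 1: G0=1(const) G1=NOT G2=NOT 1=0 G2=G0&G1=1&1=1 -> 101
Step 2: G0=1(const) G1=NOT G2=NOT 1=0 G2=G0&G1=1&0=0 -> 100
Step 3: G0=1(const) G1=NOT G2=NOT 0=1 G2=G0&G1=1&0=0 -> 110
Step 4: G0=1(const) G1=NOT G2=NOT 0=1 G2=G0&G1=1&1=1 -> 111
State from step 4 equals state from step 0 -> cycle length 4

Answer: 4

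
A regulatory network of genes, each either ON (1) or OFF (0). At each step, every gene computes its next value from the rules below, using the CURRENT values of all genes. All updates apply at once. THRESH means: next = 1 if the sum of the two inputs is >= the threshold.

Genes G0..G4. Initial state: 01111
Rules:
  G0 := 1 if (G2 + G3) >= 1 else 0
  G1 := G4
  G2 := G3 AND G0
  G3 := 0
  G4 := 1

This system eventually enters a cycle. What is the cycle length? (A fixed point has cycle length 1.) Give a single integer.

Step 0: 01111
Step 1: G0=(1+1>=1)=1 G1=G4=1 G2=G3&G0=1&0=0 G3=0(const) G4=1(const) -> 11001
Step 2: G0=(0+0>=1)=0 G1=G4=1 G2=G3&G0=0&1=0 G3=0(const) G4=1(const) -> 01001
Step 3: G0=(0+0>=1)=0 G1=G4=1 G2=G3&G0=0&0=0 G3=0(const) G4=1(const) -> 01001
State from step 3 equals state from step 2 -> cycle length 1

Answer: 1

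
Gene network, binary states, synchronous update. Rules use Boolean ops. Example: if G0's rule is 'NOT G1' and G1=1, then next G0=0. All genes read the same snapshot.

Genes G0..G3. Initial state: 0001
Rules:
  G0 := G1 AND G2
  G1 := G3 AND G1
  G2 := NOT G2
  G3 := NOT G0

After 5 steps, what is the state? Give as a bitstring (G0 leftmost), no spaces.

Step 1: G0=G1&G2=0&0=0 G1=G3&G1=1&0=0 G2=NOT G2=NOT 0=1 G3=NOT G0=NOT 0=1 -> 0011
Step 2: G0=G1&G2=0&1=0 G1=G3&G1=1&0=0 G2=NOT G2=NOT 1=0 G3=NOT G0=NOT 0=1 -> 0001
Step 3: G0=G1&G2=0&0=0 G1=G3&G1=1&0=0 G2=NOT G2=NOT 0=1 G3=NOT G0=NOT 0=1 -> 0011
Step 4: G0=G1&G2=0&1=0 G1=G3&G1=1&0=0 G2=NOT G2=NOT 1=0 G3=NOT G0=NOT 0=1 -> 0001
Step 5: G0=G1&G2=0&0=0 G1=G3&G1=1&0=0 G2=NOT G2=NOT 0=1 G3=NOT G0=NOT 0=1 -> 0011

0011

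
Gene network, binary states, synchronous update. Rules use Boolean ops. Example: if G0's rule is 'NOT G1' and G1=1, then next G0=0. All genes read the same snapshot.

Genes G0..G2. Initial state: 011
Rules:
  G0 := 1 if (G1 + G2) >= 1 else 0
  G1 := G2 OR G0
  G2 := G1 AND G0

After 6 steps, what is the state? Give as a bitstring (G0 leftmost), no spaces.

Step 1: G0=(1+1>=1)=1 G1=G2|G0=1|0=1 G2=G1&G0=1&0=0 -> 110
Step 2: G0=(1+0>=1)=1 G1=G2|G0=0|1=1 G2=G1&G0=1&1=1 -> 111
Step 3: G0=(1+1>=1)=1 G1=G2|G0=1|1=1 G2=G1&G0=1&1=1 -> 111
Step 4: G0=(1+1>=1)=1 G1=G2|G0=1|1=1 G2=G1&G0=1&1=1 -> 111
Step 5: G0=(1+1>=1)=1 G1=G2|G0=1|1=1 G2=G1&G0=1&1=1 -> 111
Step 6: G0=(1+1>=1)=1 G1=G2|G0=1|1=1 G2=G1&G0=1&1=1 -> 111

111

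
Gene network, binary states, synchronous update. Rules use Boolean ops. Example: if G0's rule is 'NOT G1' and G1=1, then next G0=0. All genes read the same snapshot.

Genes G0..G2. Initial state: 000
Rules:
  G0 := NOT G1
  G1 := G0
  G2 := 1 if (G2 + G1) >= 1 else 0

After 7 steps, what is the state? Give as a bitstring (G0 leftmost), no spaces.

Step 1: G0=NOT G1=NOT 0=1 G1=G0=0 G2=(0+0>=1)=0 -> 100
Step 2: G0=NOT G1=NOT 0=1 G1=G0=1 G2=(0+0>=1)=0 -> 110
Step 3: G0=NOT G1=NOT 1=0 G1=G0=1 G2=(0+1>=1)=1 -> 011
Step 4: G0=NOT G1=NOT 1=0 G1=G0=0 G2=(1+1>=1)=1 -> 001
Step 5: G0=NOT G1=NOT 0=1 G1=G0=0 G2=(1+0>=1)=1 -> 101
Step 6: G0=NOT G1=NOT 0=1 G1=G0=1 G2=(1+0>=1)=1 -> 111
Step 7: G0=NOT G1=NOT 1=0 G1=G0=1 G2=(1+1>=1)=1 -> 011

011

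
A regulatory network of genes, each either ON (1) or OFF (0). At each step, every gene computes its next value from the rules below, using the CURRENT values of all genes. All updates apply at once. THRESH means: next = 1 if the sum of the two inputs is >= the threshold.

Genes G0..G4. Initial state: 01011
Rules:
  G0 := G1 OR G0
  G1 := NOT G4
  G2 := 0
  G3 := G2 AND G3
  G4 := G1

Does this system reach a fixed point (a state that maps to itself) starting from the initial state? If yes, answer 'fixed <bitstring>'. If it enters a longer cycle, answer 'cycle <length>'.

Answer: cycle 4

Derivation:
Step 0: 01011
Step 1: G0=G1|G0=1|0=1 G1=NOT G4=NOT 1=0 G2=0(const) G3=G2&G3=0&1=0 G4=G1=1 -> 10001
Step 2: G0=G1|G0=0|1=1 G1=NOT G4=NOT 1=0 G2=0(const) G3=G2&G3=0&0=0 G4=G1=0 -> 10000
Step 3: G0=G1|G0=0|1=1 G1=NOT G4=NOT 0=1 G2=0(const) G3=G2&G3=0&0=0 G4=G1=0 -> 11000
Step 4: G0=G1|G0=1|1=1 G1=NOT G4=NOT 0=1 G2=0(const) G3=G2&G3=0&0=0 G4=G1=1 -> 11001
Step 5: G0=G1|G0=1|1=1 G1=NOT G4=NOT 1=0 G2=0(const) G3=G2&G3=0&0=0 G4=G1=1 -> 10001
Cycle of length 4 starting at step 1 -> no fixed point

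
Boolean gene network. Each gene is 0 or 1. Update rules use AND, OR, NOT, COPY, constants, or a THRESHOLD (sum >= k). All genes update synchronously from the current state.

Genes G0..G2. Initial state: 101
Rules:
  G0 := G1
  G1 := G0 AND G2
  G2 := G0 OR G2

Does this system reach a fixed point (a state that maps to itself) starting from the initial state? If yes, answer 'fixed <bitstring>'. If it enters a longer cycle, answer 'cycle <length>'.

Step 0: 101
Step 1: G0=G1=0 G1=G0&G2=1&1=1 G2=G0|G2=1|1=1 -> 011
Step 2: G0=G1=1 G1=G0&G2=0&1=0 G2=G0|G2=0|1=1 -> 101
Cycle of length 2 starting at step 0 -> no fixed point

Answer: cycle 2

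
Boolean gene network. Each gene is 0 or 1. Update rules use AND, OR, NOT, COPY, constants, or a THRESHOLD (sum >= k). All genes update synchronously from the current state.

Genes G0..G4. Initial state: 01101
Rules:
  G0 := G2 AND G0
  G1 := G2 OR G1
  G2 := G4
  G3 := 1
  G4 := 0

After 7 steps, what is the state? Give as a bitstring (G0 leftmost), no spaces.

Step 1: G0=G2&G0=1&0=0 G1=G2|G1=1|1=1 G2=G4=1 G3=1(const) G4=0(const) -> 01110
Step 2: G0=G2&G0=1&0=0 G1=G2|G1=1|1=1 G2=G4=0 G3=1(const) G4=0(const) -> 01010
Step 3: G0=G2&G0=0&0=0 G1=G2|G1=0|1=1 G2=G4=0 G3=1(const) G4=0(const) -> 01010
Step 4: G0=G2&G0=0&0=0 G1=G2|G1=0|1=1 G2=G4=0 G3=1(const) G4=0(const) -> 01010
Step 5: G0=G2&G0=0&0=0 G1=G2|G1=0|1=1 G2=G4=0 G3=1(const) G4=0(const) -> 01010
Step 6: G0=G2&G0=0&0=0 G1=G2|G1=0|1=1 G2=G4=0 G3=1(const) G4=0(const) -> 01010
Step 7: G0=G2&G0=0&0=0 G1=G2|G1=0|1=1 G2=G4=0 G3=1(const) G4=0(const) -> 01010

01010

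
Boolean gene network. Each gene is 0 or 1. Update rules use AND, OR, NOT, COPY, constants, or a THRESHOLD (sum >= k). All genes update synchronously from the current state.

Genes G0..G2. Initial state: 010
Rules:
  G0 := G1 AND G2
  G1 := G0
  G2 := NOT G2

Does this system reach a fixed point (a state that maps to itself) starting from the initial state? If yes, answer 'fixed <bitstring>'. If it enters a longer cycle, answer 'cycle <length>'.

Answer: cycle 2

Derivation:
Step 0: 010
Step 1: G0=G1&G2=1&0=0 G1=G0=0 G2=NOT G2=NOT 0=1 -> 001
Step 2: G0=G1&G2=0&1=0 G1=G0=0 G2=NOT G2=NOT 1=0 -> 000
Step 3: G0=G1&G2=0&0=0 G1=G0=0 G2=NOT G2=NOT 0=1 -> 001
Cycle of length 2 starting at step 1 -> no fixed point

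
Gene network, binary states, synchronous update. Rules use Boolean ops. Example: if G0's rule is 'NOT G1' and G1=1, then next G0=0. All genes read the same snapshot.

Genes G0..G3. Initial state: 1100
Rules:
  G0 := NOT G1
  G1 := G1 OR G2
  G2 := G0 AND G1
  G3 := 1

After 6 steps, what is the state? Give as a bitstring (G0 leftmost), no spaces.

Step 1: G0=NOT G1=NOT 1=0 G1=G1|G2=1|0=1 G2=G0&G1=1&1=1 G3=1(const) -> 0111
Step 2: G0=NOT G1=NOT 1=0 G1=G1|G2=1|1=1 G2=G0&G1=0&1=0 G3=1(const) -> 0101
Step 3: G0=NOT G1=NOT 1=0 G1=G1|G2=1|0=1 G2=G0&G1=0&1=0 G3=1(const) -> 0101
Step 4: G0=NOT G1=NOT 1=0 G1=G1|G2=1|0=1 G2=G0&G1=0&1=0 G3=1(const) -> 0101
Step 5: G0=NOT G1=NOT 1=0 G1=G1|G2=1|0=1 G2=G0&G1=0&1=0 G3=1(const) -> 0101
Step 6: G0=NOT G1=NOT 1=0 G1=G1|G2=1|0=1 G2=G0&G1=0&1=0 G3=1(const) -> 0101

0101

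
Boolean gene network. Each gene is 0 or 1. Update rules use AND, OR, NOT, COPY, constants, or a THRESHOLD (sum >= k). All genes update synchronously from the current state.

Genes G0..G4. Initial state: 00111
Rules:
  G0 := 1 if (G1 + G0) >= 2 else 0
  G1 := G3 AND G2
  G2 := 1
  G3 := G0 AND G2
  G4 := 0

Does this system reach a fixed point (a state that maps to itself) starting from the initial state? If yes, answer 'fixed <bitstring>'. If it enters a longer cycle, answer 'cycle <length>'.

Answer: fixed 00100

Derivation:
Step 0: 00111
Step 1: G0=(0+0>=2)=0 G1=G3&G2=1&1=1 G2=1(const) G3=G0&G2=0&1=0 G4=0(const) -> 01100
Step 2: G0=(1+0>=2)=0 G1=G3&G2=0&1=0 G2=1(const) G3=G0&G2=0&1=0 G4=0(const) -> 00100
Step 3: G0=(0+0>=2)=0 G1=G3&G2=0&1=0 G2=1(const) G3=G0&G2=0&1=0 G4=0(const) -> 00100
Fixed point reached at step 2: 00100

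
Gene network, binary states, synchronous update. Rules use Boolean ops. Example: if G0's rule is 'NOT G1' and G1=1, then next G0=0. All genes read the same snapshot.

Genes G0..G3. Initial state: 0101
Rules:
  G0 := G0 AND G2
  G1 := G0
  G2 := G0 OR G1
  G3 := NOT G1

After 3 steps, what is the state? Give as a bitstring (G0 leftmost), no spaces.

Step 1: G0=G0&G2=0&0=0 G1=G0=0 G2=G0|G1=0|1=1 G3=NOT G1=NOT 1=0 -> 0010
Step 2: G0=G0&G2=0&1=0 G1=G0=0 G2=G0|G1=0|0=0 G3=NOT G1=NOT 0=1 -> 0001
Step 3: G0=G0&G2=0&0=0 G1=G0=0 G2=G0|G1=0|0=0 G3=NOT G1=NOT 0=1 -> 0001

0001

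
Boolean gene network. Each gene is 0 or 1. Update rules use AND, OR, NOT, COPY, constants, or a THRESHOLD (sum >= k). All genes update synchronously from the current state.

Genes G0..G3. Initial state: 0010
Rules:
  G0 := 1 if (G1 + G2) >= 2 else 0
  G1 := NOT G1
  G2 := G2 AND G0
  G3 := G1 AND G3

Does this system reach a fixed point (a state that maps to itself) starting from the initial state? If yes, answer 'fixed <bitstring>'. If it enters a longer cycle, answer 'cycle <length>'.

Answer: cycle 2

Derivation:
Step 0: 0010
Step 1: G0=(0+1>=2)=0 G1=NOT G1=NOT 0=1 G2=G2&G0=1&0=0 G3=G1&G3=0&0=0 -> 0100
Step 2: G0=(1+0>=2)=0 G1=NOT G1=NOT 1=0 G2=G2&G0=0&0=0 G3=G1&G3=1&0=0 -> 0000
Step 3: G0=(0+0>=2)=0 G1=NOT G1=NOT 0=1 G2=G2&G0=0&0=0 G3=G1&G3=0&0=0 -> 0100
Cycle of length 2 starting at step 1 -> no fixed point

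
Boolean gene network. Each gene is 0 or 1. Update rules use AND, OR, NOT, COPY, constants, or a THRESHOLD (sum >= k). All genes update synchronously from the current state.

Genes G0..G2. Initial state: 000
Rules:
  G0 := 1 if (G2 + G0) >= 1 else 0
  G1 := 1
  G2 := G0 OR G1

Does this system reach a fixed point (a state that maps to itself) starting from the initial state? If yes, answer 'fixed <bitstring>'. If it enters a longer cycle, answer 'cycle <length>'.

Answer: fixed 111

Derivation:
Step 0: 000
Step 1: G0=(0+0>=1)=0 G1=1(const) G2=G0|G1=0|0=0 -> 010
Step 2: G0=(0+0>=1)=0 G1=1(const) G2=G0|G1=0|1=1 -> 011
Step 3: G0=(1+0>=1)=1 G1=1(const) G2=G0|G1=0|1=1 -> 111
Step 4: G0=(1+1>=1)=1 G1=1(const) G2=G0|G1=1|1=1 -> 111
Fixed point reached at step 3: 111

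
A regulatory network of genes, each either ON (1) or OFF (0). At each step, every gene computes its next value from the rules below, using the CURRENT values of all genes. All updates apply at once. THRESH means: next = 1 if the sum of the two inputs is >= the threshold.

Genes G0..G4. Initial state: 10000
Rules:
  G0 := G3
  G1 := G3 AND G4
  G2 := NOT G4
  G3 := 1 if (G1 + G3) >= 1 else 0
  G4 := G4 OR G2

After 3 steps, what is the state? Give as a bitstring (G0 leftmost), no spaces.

Step 1: G0=G3=0 G1=G3&G4=0&0=0 G2=NOT G4=NOT 0=1 G3=(0+0>=1)=0 G4=G4|G2=0|0=0 -> 00100
Step 2: G0=G3=0 G1=G3&G4=0&0=0 G2=NOT G4=NOT 0=1 G3=(0+0>=1)=0 G4=G4|G2=0|1=1 -> 00101
Step 3: G0=G3=0 G1=G3&G4=0&1=0 G2=NOT G4=NOT 1=0 G3=(0+0>=1)=0 G4=G4|G2=1|1=1 -> 00001

00001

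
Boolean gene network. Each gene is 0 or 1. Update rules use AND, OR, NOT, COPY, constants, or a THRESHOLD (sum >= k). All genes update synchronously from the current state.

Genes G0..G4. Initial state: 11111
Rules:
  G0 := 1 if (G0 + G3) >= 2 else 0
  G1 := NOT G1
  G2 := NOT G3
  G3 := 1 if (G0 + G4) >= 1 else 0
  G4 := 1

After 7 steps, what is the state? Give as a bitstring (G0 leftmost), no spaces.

Step 1: G0=(1+1>=2)=1 G1=NOT G1=NOT 1=0 G2=NOT G3=NOT 1=0 G3=(1+1>=1)=1 G4=1(const) -> 10011
Step 2: G0=(1+1>=2)=1 G1=NOT G1=NOT 0=1 G2=NOT G3=NOT 1=0 G3=(1+1>=1)=1 G4=1(const) -> 11011
Step 3: G0=(1+1>=2)=1 G1=NOT G1=NOT 1=0 G2=NOT G3=NOT 1=0 G3=(1+1>=1)=1 G4=1(const) -> 10011
Step 4: G0=(1+1>=2)=1 G1=NOT G1=NOT 0=1 G2=NOT G3=NOT 1=0 G3=(1+1>=1)=1 G4=1(const) -> 11011
Step 5: G0=(1+1>=2)=1 G1=NOT G1=NOT 1=0 G2=NOT G3=NOT 1=0 G3=(1+1>=1)=1 G4=1(const) -> 10011
Step 6: G0=(1+1>=2)=1 G1=NOT G1=NOT 0=1 G2=NOT G3=NOT 1=0 G3=(1+1>=1)=1 G4=1(const) -> 11011
Step 7: G0=(1+1>=2)=1 G1=NOT G1=NOT 1=0 G2=NOT G3=NOT 1=0 G3=(1+1>=1)=1 G4=1(const) -> 10011

10011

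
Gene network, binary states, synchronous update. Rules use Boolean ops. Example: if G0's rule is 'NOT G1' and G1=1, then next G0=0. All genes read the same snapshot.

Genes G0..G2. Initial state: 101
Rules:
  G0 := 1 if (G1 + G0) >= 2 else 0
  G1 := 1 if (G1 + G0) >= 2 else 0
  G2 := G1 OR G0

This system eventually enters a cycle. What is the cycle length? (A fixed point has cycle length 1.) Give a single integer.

Answer: 1

Derivation:
Step 0: 101
Step 1: G0=(0+1>=2)=0 G1=(0+1>=2)=0 G2=G1|G0=0|1=1 -> 001
Step 2: G0=(0+0>=2)=0 G1=(0+0>=2)=0 G2=G1|G0=0|0=0 -> 000
Step 3: G0=(0+0>=2)=0 G1=(0+0>=2)=0 G2=G1|G0=0|0=0 -> 000
State from step 3 equals state from step 2 -> cycle length 1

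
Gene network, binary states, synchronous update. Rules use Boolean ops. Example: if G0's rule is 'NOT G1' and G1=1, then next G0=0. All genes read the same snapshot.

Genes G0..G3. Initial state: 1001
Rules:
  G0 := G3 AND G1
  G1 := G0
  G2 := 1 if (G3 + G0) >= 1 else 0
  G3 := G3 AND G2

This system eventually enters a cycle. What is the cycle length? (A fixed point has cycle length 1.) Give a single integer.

Step 0: 1001
Step 1: G0=G3&G1=1&0=0 G1=G0=1 G2=(1+1>=1)=1 G3=G3&G2=1&0=0 -> 0110
Step 2: G0=G3&G1=0&1=0 G1=G0=0 G2=(0+0>=1)=0 G3=G3&G2=0&1=0 -> 0000
Step 3: G0=G3&G1=0&0=0 G1=G0=0 G2=(0+0>=1)=0 G3=G3&G2=0&0=0 -> 0000
State from step 3 equals state from step 2 -> cycle length 1

Answer: 1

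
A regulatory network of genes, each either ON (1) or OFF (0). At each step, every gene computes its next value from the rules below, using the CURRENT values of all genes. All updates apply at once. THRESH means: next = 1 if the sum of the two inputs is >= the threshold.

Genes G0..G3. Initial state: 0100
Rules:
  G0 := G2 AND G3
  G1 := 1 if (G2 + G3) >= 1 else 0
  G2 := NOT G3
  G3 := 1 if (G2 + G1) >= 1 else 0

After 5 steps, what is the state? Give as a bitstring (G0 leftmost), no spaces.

Step 1: G0=G2&G3=0&0=0 G1=(0+0>=1)=0 G2=NOT G3=NOT 0=1 G3=(0+1>=1)=1 -> 0011
Step 2: G0=G2&G3=1&1=1 G1=(1+1>=1)=1 G2=NOT G3=NOT 1=0 G3=(1+0>=1)=1 -> 1101
Step 3: G0=G2&G3=0&1=0 G1=(0+1>=1)=1 G2=NOT G3=NOT 1=0 G3=(0+1>=1)=1 -> 0101
Step 4: G0=G2&G3=0&1=0 G1=(0+1>=1)=1 G2=NOT G3=NOT 1=0 G3=(0+1>=1)=1 -> 0101
Step 5: G0=G2&G3=0&1=0 G1=(0+1>=1)=1 G2=NOT G3=NOT 1=0 G3=(0+1>=1)=1 -> 0101

0101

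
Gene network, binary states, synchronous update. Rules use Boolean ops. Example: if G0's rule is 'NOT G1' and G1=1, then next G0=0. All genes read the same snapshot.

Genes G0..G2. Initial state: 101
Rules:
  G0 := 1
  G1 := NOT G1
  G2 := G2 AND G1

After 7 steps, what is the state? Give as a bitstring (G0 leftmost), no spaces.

Step 1: G0=1(const) G1=NOT G1=NOT 0=1 G2=G2&G1=1&0=0 -> 110
Step 2: G0=1(const) G1=NOT G1=NOT 1=0 G2=G2&G1=0&1=0 -> 100
Step 3: G0=1(const) G1=NOT G1=NOT 0=1 G2=G2&G1=0&0=0 -> 110
Step 4: G0=1(const) G1=NOT G1=NOT 1=0 G2=G2&G1=0&1=0 -> 100
Step 5: G0=1(const) G1=NOT G1=NOT 0=1 G2=G2&G1=0&0=0 -> 110
Step 6: G0=1(const) G1=NOT G1=NOT 1=0 G2=G2&G1=0&1=0 -> 100
Step 7: G0=1(const) G1=NOT G1=NOT 0=1 G2=G2&G1=0&0=0 -> 110

110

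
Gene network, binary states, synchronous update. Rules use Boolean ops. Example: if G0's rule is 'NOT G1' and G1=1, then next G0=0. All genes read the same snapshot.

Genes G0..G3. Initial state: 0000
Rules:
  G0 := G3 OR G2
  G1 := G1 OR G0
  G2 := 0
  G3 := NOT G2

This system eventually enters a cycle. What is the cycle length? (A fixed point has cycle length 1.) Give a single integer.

Step 0: 0000
Step 1: G0=G3|G2=0|0=0 G1=G1|G0=0|0=0 G2=0(const) G3=NOT G2=NOT 0=1 -> 0001
Step 2: G0=G3|G2=1|0=1 G1=G1|G0=0|0=0 G2=0(const) G3=NOT G2=NOT 0=1 -> 1001
Step 3: G0=G3|G2=1|0=1 G1=G1|G0=0|1=1 G2=0(const) G3=NOT G2=NOT 0=1 -> 1101
Step 4: G0=G3|G2=1|0=1 G1=G1|G0=1|1=1 G2=0(const) G3=NOT G2=NOT 0=1 -> 1101
State from step 4 equals state from step 3 -> cycle length 1

Answer: 1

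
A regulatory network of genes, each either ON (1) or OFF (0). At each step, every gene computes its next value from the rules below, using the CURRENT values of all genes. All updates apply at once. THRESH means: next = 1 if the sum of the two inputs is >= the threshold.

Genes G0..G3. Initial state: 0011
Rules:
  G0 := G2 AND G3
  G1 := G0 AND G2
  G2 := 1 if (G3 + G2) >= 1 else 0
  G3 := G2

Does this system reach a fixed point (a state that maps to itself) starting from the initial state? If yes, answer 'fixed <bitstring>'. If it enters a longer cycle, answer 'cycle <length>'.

Answer: fixed 1111

Derivation:
Step 0: 0011
Step 1: G0=G2&G3=1&1=1 G1=G0&G2=0&1=0 G2=(1+1>=1)=1 G3=G2=1 -> 1011
Step 2: G0=G2&G3=1&1=1 G1=G0&G2=1&1=1 G2=(1+1>=1)=1 G3=G2=1 -> 1111
Step 3: G0=G2&G3=1&1=1 G1=G0&G2=1&1=1 G2=(1+1>=1)=1 G3=G2=1 -> 1111
Fixed point reached at step 2: 1111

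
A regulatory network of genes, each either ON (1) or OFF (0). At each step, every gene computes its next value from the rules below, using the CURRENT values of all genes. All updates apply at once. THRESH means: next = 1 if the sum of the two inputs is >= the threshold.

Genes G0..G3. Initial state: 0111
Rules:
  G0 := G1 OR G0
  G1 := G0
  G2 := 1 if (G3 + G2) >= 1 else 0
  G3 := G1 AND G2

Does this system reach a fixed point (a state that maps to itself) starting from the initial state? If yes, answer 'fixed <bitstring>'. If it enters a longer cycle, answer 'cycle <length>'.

Step 0: 0111
Step 1: G0=G1|G0=1|0=1 G1=G0=0 G2=(1+1>=1)=1 G3=G1&G2=1&1=1 -> 1011
Step 2: G0=G1|G0=0|1=1 G1=G0=1 G2=(1+1>=1)=1 G3=G1&G2=0&1=0 -> 1110
Step 3: G0=G1|G0=1|1=1 G1=G0=1 G2=(0+1>=1)=1 G3=G1&G2=1&1=1 -> 1111
Step 4: G0=G1|G0=1|1=1 G1=G0=1 G2=(1+1>=1)=1 G3=G1&G2=1&1=1 -> 1111
Fixed point reached at step 3: 1111

Answer: fixed 1111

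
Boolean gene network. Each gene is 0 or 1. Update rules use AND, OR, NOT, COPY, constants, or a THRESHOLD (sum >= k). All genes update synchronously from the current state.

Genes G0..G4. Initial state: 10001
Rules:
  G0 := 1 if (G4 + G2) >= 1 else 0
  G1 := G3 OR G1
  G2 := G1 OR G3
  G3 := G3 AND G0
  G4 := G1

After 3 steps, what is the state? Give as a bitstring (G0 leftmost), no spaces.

Step 1: G0=(1+0>=1)=1 G1=G3|G1=0|0=0 G2=G1|G3=0|0=0 G3=G3&G0=0&1=0 G4=G1=0 -> 10000
Step 2: G0=(0+0>=1)=0 G1=G3|G1=0|0=0 G2=G1|G3=0|0=0 G3=G3&G0=0&1=0 G4=G1=0 -> 00000
Step 3: G0=(0+0>=1)=0 G1=G3|G1=0|0=0 G2=G1|G3=0|0=0 G3=G3&G0=0&0=0 G4=G1=0 -> 00000

00000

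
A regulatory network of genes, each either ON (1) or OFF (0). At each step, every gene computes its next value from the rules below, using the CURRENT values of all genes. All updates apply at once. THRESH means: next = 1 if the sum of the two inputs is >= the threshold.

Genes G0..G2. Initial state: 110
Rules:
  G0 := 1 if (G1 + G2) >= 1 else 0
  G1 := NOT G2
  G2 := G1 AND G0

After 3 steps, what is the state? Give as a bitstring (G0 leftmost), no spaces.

Step 1: G0=(1+0>=1)=1 G1=NOT G2=NOT 0=1 G2=G1&G0=1&1=1 -> 111
Step 2: G0=(1+1>=1)=1 G1=NOT G2=NOT 1=0 G2=G1&G0=1&1=1 -> 101
Step 3: G0=(0+1>=1)=1 G1=NOT G2=NOT 1=0 G2=G1&G0=0&1=0 -> 100

100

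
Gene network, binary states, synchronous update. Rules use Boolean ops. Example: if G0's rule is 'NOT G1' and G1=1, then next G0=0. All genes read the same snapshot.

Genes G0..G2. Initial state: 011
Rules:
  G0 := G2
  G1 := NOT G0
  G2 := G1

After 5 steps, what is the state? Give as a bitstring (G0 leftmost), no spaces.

Step 1: G0=G2=1 G1=NOT G0=NOT 0=1 G2=G1=1 -> 111
Step 2: G0=G2=1 G1=NOT G0=NOT 1=0 G2=G1=1 -> 101
Step 3: G0=G2=1 G1=NOT G0=NOT 1=0 G2=G1=0 -> 100
Step 4: G0=G2=0 G1=NOT G0=NOT 1=0 G2=G1=0 -> 000
Step 5: G0=G2=0 G1=NOT G0=NOT 0=1 G2=G1=0 -> 010

010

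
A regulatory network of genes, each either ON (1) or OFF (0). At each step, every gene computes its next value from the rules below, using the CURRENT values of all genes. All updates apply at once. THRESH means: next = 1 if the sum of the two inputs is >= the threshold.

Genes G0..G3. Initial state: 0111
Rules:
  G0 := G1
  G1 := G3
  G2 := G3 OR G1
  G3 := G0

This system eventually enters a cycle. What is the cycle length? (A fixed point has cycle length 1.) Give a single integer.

Step 0: 0111
Step 1: G0=G1=1 G1=G3=1 G2=G3|G1=1|1=1 G3=G0=0 -> 1110
Step 2: G0=G1=1 G1=G3=0 G2=G3|G1=0|1=1 G3=G0=1 -> 1011
Step 3: G0=G1=0 G1=G3=1 G2=G3|G1=1|0=1 G3=G0=1 -> 0111
State from step 3 equals state from step 0 -> cycle length 3

Answer: 3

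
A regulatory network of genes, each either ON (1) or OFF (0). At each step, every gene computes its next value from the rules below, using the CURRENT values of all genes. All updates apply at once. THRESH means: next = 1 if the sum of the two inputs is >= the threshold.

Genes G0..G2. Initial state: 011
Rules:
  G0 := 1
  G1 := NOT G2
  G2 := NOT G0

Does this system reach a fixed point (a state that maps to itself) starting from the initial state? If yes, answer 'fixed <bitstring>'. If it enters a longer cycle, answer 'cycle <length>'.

Step 0: 011
Step 1: G0=1(const) G1=NOT G2=NOT 1=0 G2=NOT G0=NOT 0=1 -> 101
Step 2: G0=1(const) G1=NOT G2=NOT 1=0 G2=NOT G0=NOT 1=0 -> 100
Step 3: G0=1(const) G1=NOT G2=NOT 0=1 G2=NOT G0=NOT 1=0 -> 110
Step 4: G0=1(const) G1=NOT G2=NOT 0=1 G2=NOT G0=NOT 1=0 -> 110
Fixed point reached at step 3: 110

Answer: fixed 110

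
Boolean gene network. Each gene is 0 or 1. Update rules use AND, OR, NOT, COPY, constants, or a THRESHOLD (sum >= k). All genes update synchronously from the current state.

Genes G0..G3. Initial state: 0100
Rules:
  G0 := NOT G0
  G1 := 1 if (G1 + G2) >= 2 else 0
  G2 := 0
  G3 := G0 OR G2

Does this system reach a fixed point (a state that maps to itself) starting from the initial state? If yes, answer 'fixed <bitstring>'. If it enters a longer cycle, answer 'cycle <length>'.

Answer: cycle 2

Derivation:
Step 0: 0100
Step 1: G0=NOT G0=NOT 0=1 G1=(1+0>=2)=0 G2=0(const) G3=G0|G2=0|0=0 -> 1000
Step 2: G0=NOT G0=NOT 1=0 G1=(0+0>=2)=0 G2=0(const) G3=G0|G2=1|0=1 -> 0001
Step 3: G0=NOT G0=NOT 0=1 G1=(0+0>=2)=0 G2=0(const) G3=G0|G2=0|0=0 -> 1000
Cycle of length 2 starting at step 1 -> no fixed point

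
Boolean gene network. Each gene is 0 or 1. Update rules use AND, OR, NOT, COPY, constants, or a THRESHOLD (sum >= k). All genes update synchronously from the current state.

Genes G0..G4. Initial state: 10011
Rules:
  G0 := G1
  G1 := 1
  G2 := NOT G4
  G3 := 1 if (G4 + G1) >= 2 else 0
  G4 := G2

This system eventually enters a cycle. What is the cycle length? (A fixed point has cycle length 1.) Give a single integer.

Step 0: 10011
Step 1: G0=G1=0 G1=1(const) G2=NOT G4=NOT 1=0 G3=(1+0>=2)=0 G4=G2=0 -> 01000
Step 2: G0=G1=1 G1=1(const) G2=NOT G4=NOT 0=1 G3=(0+1>=2)=0 G4=G2=0 -> 11100
Step 3: G0=G1=1 G1=1(const) G2=NOT G4=NOT 0=1 G3=(0+1>=2)=0 G4=G2=1 -> 11101
Step 4: G0=G1=1 G1=1(const) G2=NOT G4=NOT 1=0 G3=(1+1>=2)=1 G4=G2=1 -> 11011
Step 5: G0=G1=1 G1=1(const) G2=NOT G4=NOT 1=0 G3=(1+1>=2)=1 G4=G2=0 -> 11010
Step 6: G0=G1=1 G1=1(const) G2=NOT G4=NOT 0=1 G3=(0+1>=2)=0 G4=G2=0 -> 11100
State from step 6 equals state from step 2 -> cycle length 4

Answer: 4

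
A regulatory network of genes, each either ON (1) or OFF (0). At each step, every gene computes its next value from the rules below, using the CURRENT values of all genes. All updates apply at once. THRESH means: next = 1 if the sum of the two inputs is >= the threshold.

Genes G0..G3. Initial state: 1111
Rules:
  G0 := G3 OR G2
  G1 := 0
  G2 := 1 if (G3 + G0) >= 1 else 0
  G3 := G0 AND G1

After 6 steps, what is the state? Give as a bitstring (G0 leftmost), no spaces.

Step 1: G0=G3|G2=1|1=1 G1=0(const) G2=(1+1>=1)=1 G3=G0&G1=1&1=1 -> 1011
Step 2: G0=G3|G2=1|1=1 G1=0(const) G2=(1+1>=1)=1 G3=G0&G1=1&0=0 -> 1010
Step 3: G0=G3|G2=0|1=1 G1=0(const) G2=(0+1>=1)=1 G3=G0&G1=1&0=0 -> 1010
Step 4: G0=G3|G2=0|1=1 G1=0(const) G2=(0+1>=1)=1 G3=G0&G1=1&0=0 -> 1010
Step 5: G0=G3|G2=0|1=1 G1=0(const) G2=(0+1>=1)=1 G3=G0&G1=1&0=0 -> 1010
Step 6: G0=G3|G2=0|1=1 G1=0(const) G2=(0+1>=1)=1 G3=G0&G1=1&0=0 -> 1010

1010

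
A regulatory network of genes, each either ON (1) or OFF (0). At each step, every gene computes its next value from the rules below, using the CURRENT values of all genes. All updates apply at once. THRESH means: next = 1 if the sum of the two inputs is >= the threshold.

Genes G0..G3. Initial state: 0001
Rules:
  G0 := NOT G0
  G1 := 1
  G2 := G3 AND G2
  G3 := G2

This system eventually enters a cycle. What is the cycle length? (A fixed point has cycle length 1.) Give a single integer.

Answer: 2

Derivation:
Step 0: 0001
Step 1: G0=NOT G0=NOT 0=1 G1=1(const) G2=G3&G2=1&0=0 G3=G2=0 -> 1100
Step 2: G0=NOT G0=NOT 1=0 G1=1(const) G2=G3&G2=0&0=0 G3=G2=0 -> 0100
Step 3: G0=NOT G0=NOT 0=1 G1=1(const) G2=G3&G2=0&0=0 G3=G2=0 -> 1100
State from step 3 equals state from step 1 -> cycle length 2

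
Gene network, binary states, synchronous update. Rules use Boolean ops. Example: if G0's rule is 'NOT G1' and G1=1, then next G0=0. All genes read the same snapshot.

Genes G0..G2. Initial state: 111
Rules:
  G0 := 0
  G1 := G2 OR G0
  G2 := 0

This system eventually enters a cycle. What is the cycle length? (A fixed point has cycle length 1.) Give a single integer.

Answer: 1

Derivation:
Step 0: 111
Step 1: G0=0(const) G1=G2|G0=1|1=1 G2=0(const) -> 010
Step 2: G0=0(const) G1=G2|G0=0|0=0 G2=0(const) -> 000
Step 3: G0=0(const) G1=G2|G0=0|0=0 G2=0(const) -> 000
State from step 3 equals state from step 2 -> cycle length 1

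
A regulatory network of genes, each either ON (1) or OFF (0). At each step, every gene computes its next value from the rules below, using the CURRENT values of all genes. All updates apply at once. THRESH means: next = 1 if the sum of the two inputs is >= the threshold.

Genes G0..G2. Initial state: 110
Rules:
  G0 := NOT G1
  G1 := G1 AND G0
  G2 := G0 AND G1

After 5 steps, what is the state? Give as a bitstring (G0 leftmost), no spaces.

Step 1: G0=NOT G1=NOT 1=0 G1=G1&G0=1&1=1 G2=G0&G1=1&1=1 -> 011
Step 2: G0=NOT G1=NOT 1=0 G1=G1&G0=1&0=0 G2=G0&G1=0&1=0 -> 000
Step 3: G0=NOT G1=NOT 0=1 G1=G1&G0=0&0=0 G2=G0&G1=0&0=0 -> 100
Step 4: G0=NOT G1=NOT 0=1 G1=G1&G0=0&1=0 G2=G0&G1=1&0=0 -> 100
Step 5: G0=NOT G1=NOT 0=1 G1=G1&G0=0&1=0 G2=G0&G1=1&0=0 -> 100

100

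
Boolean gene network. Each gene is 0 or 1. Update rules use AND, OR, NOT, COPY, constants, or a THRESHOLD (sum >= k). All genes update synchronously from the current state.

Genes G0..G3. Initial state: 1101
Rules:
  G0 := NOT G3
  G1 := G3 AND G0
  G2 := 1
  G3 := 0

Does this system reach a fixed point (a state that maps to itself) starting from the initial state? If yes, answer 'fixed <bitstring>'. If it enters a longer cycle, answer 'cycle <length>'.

Step 0: 1101
Step 1: G0=NOT G3=NOT 1=0 G1=G3&G0=1&1=1 G2=1(const) G3=0(const) -> 0110
Step 2: G0=NOT G3=NOT 0=1 G1=G3&G0=0&0=0 G2=1(const) G3=0(const) -> 1010
Step 3: G0=NOT G3=NOT 0=1 G1=G3&G0=0&1=0 G2=1(const) G3=0(const) -> 1010
Fixed point reached at step 2: 1010

Answer: fixed 1010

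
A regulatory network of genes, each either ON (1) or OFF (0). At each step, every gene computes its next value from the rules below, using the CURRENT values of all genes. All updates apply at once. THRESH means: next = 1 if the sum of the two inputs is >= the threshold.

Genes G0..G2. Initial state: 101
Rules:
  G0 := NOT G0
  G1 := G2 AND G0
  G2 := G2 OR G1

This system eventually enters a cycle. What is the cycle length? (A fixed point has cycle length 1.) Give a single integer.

Answer: 2

Derivation:
Step 0: 101
Step 1: G0=NOT G0=NOT 1=0 G1=G2&G0=1&1=1 G2=G2|G1=1|0=1 -> 011
Step 2: G0=NOT G0=NOT 0=1 G1=G2&G0=1&0=0 G2=G2|G1=1|1=1 -> 101
State from step 2 equals state from step 0 -> cycle length 2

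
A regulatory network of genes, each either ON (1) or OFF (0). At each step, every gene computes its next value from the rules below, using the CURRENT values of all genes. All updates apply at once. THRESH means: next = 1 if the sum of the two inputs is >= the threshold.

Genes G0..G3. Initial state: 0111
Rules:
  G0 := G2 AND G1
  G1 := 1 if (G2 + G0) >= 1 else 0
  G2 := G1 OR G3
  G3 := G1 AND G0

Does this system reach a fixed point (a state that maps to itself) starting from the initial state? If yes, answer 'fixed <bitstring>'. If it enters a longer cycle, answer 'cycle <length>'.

Step 0: 0111
Step 1: G0=G2&G1=1&1=1 G1=(1+0>=1)=1 G2=G1|G3=1|1=1 G3=G1&G0=1&0=0 -> 1110
Step 2: G0=G2&G1=1&1=1 G1=(1+1>=1)=1 G2=G1|G3=1|0=1 G3=G1&G0=1&1=1 -> 1111
Step 3: G0=G2&G1=1&1=1 G1=(1+1>=1)=1 G2=G1|G3=1|1=1 G3=G1&G0=1&1=1 -> 1111
Fixed point reached at step 2: 1111

Answer: fixed 1111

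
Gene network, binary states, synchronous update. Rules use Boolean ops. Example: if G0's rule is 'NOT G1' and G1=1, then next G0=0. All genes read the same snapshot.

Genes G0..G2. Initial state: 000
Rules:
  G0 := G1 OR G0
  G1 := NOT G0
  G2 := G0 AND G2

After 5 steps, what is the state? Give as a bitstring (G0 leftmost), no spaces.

Step 1: G0=G1|G0=0|0=0 G1=NOT G0=NOT 0=1 G2=G0&G2=0&0=0 -> 010
Step 2: G0=G1|G0=1|0=1 G1=NOT G0=NOT 0=1 G2=G0&G2=0&0=0 -> 110
Step 3: G0=G1|G0=1|1=1 G1=NOT G0=NOT 1=0 G2=G0&G2=1&0=0 -> 100
Step 4: G0=G1|G0=0|1=1 G1=NOT G0=NOT 1=0 G2=G0&G2=1&0=0 -> 100
Step 5: G0=G1|G0=0|1=1 G1=NOT G0=NOT 1=0 G2=G0&G2=1&0=0 -> 100

100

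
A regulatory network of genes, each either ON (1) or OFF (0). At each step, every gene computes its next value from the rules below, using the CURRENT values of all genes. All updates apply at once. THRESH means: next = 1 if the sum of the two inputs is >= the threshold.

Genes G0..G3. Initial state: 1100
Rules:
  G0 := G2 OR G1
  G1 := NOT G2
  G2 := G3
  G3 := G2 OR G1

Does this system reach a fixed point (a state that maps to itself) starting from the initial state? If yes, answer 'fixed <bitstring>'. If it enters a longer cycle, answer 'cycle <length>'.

Step 0: 1100
Step 1: G0=G2|G1=0|1=1 G1=NOT G2=NOT 0=1 G2=G3=0 G3=G2|G1=0|1=1 -> 1101
Step 2: G0=G2|G1=0|1=1 G1=NOT G2=NOT 0=1 G2=G3=1 G3=G2|G1=0|1=1 -> 1111
Step 3: G0=G2|G1=1|1=1 G1=NOT G2=NOT 1=0 G2=G3=1 G3=G2|G1=1|1=1 -> 1011
Step 4: G0=G2|G1=1|0=1 G1=NOT G2=NOT 1=0 G2=G3=1 G3=G2|G1=1|0=1 -> 1011
Fixed point reached at step 3: 1011

Answer: fixed 1011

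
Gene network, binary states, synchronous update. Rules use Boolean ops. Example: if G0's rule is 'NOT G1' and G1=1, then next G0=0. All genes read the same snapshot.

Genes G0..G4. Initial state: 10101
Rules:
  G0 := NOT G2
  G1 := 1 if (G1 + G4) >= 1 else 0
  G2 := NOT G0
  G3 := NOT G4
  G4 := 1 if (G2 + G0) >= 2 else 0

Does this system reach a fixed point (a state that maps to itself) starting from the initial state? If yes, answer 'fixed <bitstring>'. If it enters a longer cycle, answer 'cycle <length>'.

Step 0: 10101
Step 1: G0=NOT G2=NOT 1=0 G1=(0+1>=1)=1 G2=NOT G0=NOT 1=0 G3=NOT G4=NOT 1=0 G4=(1+1>=2)=1 -> 01001
Step 2: G0=NOT G2=NOT 0=1 G1=(1+1>=1)=1 G2=NOT G0=NOT 0=1 G3=NOT G4=NOT 1=0 G4=(0+0>=2)=0 -> 11100
Step 3: G0=NOT G2=NOT 1=0 G1=(1+0>=1)=1 G2=NOT G0=NOT 1=0 G3=NOT G4=NOT 0=1 G4=(1+1>=2)=1 -> 01011
Step 4: G0=NOT G2=NOT 0=1 G1=(1+1>=1)=1 G2=NOT G0=NOT 0=1 G3=NOT G4=NOT 1=0 G4=(0+0>=2)=0 -> 11100
Cycle of length 2 starting at step 2 -> no fixed point

Answer: cycle 2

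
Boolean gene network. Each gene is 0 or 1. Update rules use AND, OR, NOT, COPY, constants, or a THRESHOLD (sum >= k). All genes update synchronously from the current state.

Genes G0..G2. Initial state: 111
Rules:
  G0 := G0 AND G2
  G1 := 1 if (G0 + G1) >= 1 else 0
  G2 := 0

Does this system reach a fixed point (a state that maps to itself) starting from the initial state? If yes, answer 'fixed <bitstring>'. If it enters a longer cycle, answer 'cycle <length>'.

Answer: fixed 010

Derivation:
Step 0: 111
Step 1: G0=G0&G2=1&1=1 G1=(1+1>=1)=1 G2=0(const) -> 110
Step 2: G0=G0&G2=1&0=0 G1=(1+1>=1)=1 G2=0(const) -> 010
Step 3: G0=G0&G2=0&0=0 G1=(0+1>=1)=1 G2=0(const) -> 010
Fixed point reached at step 2: 010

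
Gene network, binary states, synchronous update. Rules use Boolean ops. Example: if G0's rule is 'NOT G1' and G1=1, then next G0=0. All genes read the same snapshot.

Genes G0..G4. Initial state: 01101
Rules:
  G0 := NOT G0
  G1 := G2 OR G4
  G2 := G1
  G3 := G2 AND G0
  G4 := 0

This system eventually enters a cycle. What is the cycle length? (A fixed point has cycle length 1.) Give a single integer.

Answer: 2

Derivation:
Step 0: 01101
Step 1: G0=NOT G0=NOT 0=1 G1=G2|G4=1|1=1 G2=G1=1 G3=G2&G0=1&0=0 G4=0(const) -> 11100
Step 2: G0=NOT G0=NOT 1=0 G1=G2|G4=1|0=1 G2=G1=1 G3=G2&G0=1&1=1 G4=0(const) -> 01110
Step 3: G0=NOT G0=NOT 0=1 G1=G2|G4=1|0=1 G2=G1=1 G3=G2&G0=1&0=0 G4=0(const) -> 11100
State from step 3 equals state from step 1 -> cycle length 2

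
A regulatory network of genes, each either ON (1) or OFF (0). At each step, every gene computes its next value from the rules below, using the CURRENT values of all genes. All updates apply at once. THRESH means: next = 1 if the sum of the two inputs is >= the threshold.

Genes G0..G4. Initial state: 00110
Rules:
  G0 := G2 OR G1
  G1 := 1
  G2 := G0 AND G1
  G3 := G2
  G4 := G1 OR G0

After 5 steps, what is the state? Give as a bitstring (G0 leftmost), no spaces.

Step 1: G0=G2|G1=1|0=1 G1=1(const) G2=G0&G1=0&0=0 G3=G2=1 G4=G1|G0=0|0=0 -> 11010
Step 2: G0=G2|G1=0|1=1 G1=1(const) G2=G0&G1=1&1=1 G3=G2=0 G4=G1|G0=1|1=1 -> 11101
Step 3: G0=G2|G1=1|1=1 G1=1(const) G2=G0&G1=1&1=1 G3=G2=1 G4=G1|G0=1|1=1 -> 11111
Step 4: G0=G2|G1=1|1=1 G1=1(const) G2=G0&G1=1&1=1 G3=G2=1 G4=G1|G0=1|1=1 -> 11111
Step 5: G0=G2|G1=1|1=1 G1=1(const) G2=G0&G1=1&1=1 G3=G2=1 G4=G1|G0=1|1=1 -> 11111

11111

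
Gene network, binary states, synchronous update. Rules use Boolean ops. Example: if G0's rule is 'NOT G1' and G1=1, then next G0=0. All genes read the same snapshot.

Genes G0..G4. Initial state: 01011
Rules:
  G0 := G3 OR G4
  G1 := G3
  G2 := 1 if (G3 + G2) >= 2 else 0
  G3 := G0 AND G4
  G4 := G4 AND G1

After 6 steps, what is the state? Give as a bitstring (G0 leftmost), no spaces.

Step 1: G0=G3|G4=1|1=1 G1=G3=1 G2=(1+0>=2)=0 G3=G0&G4=0&1=0 G4=G4&G1=1&1=1 -> 11001
Step 2: G0=G3|G4=0|1=1 G1=G3=0 G2=(0+0>=2)=0 G3=G0&G4=1&1=1 G4=G4&G1=1&1=1 -> 10011
Step 3: G0=G3|G4=1|1=1 G1=G3=1 G2=(1+0>=2)=0 G3=G0&G4=1&1=1 G4=G4&G1=1&0=0 -> 11010
Step 4: G0=G3|G4=1|0=1 G1=G3=1 G2=(1+0>=2)=0 G3=G0&G4=1&0=0 G4=G4&G1=0&1=0 -> 11000
Step 5: G0=G3|G4=0|0=0 G1=G3=0 G2=(0+0>=2)=0 G3=G0&G4=1&0=0 G4=G4&G1=0&1=0 -> 00000
Step 6: G0=G3|G4=0|0=0 G1=G3=0 G2=(0+0>=2)=0 G3=G0&G4=0&0=0 G4=G4&G1=0&0=0 -> 00000

00000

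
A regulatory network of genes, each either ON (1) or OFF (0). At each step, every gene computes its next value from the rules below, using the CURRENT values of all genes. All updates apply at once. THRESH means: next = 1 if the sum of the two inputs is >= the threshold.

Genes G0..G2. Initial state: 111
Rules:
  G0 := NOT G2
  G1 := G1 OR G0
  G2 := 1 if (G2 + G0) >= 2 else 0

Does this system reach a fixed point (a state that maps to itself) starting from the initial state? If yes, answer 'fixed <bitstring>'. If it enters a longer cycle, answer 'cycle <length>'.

Step 0: 111
Step 1: G0=NOT G2=NOT 1=0 G1=G1|G0=1|1=1 G2=(1+1>=2)=1 -> 011
Step 2: G0=NOT G2=NOT 1=0 G1=G1|G0=1|0=1 G2=(1+0>=2)=0 -> 010
Step 3: G0=NOT G2=NOT 0=1 G1=G1|G0=1|0=1 G2=(0+0>=2)=0 -> 110
Step 4: G0=NOT G2=NOT 0=1 G1=G1|G0=1|1=1 G2=(0+1>=2)=0 -> 110
Fixed point reached at step 3: 110

Answer: fixed 110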